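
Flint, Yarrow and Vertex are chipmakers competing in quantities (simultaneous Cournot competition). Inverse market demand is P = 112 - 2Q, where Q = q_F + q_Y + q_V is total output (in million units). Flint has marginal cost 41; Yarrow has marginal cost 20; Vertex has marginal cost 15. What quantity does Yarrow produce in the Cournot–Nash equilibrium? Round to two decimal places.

Flint's profit: π_F = (112 - 2Q)q_F - (41q_F). Setting ∂π_F/∂q_F = 0: 71 - 4q_F - 2(q_Y + q_V) = 0.
Yarrow's profit: π_Y = (112 - 2Q)q_Y - (20q_Y). Setting ∂π_Y/∂q_Y = 0: 92 - 4q_Y - 2(q_F + q_V) = 0.
Vertex's first-order condition: 97 - 4q_V - 2(q_F + q_Y) = 0.
Summing all 3 equations gives 260 − 8Q = 0, hence Q = 65/2.
Back-substituting: q_F = (71 − 65)/2 = 3, q_Y = (92 − 65)/2 = 27/2, q_V = (97 − 65)/2 = 16.

13.50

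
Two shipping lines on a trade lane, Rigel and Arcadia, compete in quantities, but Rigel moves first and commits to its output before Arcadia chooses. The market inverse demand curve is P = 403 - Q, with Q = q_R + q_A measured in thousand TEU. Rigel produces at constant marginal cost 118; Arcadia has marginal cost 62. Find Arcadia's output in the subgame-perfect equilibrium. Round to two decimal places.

113.25

Solve by backward induction. Given q_R, the follower Arcadia maximises π_A = (403 - q_R - q_A)q_A - 62q_A.
∂π_A/∂q_A = 341 - q_R - 2q_A = 0 gives the reaction function q_A = (341 - q_R)/2.
The leader anticipates this reaction. Substituting into P = 403 - Q gives P = 465/2 - (1/2)q_R, so π_R = (465/2 - (1/2)q_R)q_R - 118q_R.
The leader's first-order condition 229/2 - q_R = 0 yields q_R = 229/2.
Then q_A = (341 - 229/2)/2 = 453/4.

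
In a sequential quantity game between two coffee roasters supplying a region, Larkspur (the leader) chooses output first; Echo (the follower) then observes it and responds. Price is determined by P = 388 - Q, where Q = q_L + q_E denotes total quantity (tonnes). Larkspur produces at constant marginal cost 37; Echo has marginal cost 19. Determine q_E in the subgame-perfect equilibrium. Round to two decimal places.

101.25

Solve by backward induction. Given q_L, the follower Echo maximises π_E = (388 - q_L - q_E)q_E - 19q_E.
∂π_E/∂q_E = 369 - q_L - 2q_E = 0 gives the reaction function q_E = (369 - q_L)/2.
The leader anticipates this reaction. Substituting into P = 388 - Q gives P = 407/2 - (1/2)q_L, so π_L = (407/2 - (1/2)q_L)q_L - 37q_L.
The leader's first-order condition 333/2 - q_L = 0 yields q_L = 333/2.
Then q_E = (369 - 333/2)/2 = 405/4.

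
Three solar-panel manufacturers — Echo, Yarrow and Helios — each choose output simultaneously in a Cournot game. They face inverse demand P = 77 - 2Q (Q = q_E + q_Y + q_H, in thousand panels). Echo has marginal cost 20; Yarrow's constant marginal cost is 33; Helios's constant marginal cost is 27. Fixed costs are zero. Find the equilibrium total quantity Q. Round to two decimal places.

18.88

Echo's profit: π_E = (77 - 2Q)q_E - (20q_E). Setting ∂π_E/∂q_E = 0: 57 - 4q_E - 2(q_Y + q_H) = 0.
Yarrow's profit: π_Y = (77 - 2Q)q_Y - (33q_Y). Setting ∂π_Y/∂q_Y = 0: 44 - 4q_Y - 2(q_E + q_H) = 0.
Helios's first-order condition: 50 - 4q_H - 2(q_E + q_Y) = 0.
Summing all 3 equations gives 151 − 8Q = 0, hence Q = 151/8.
Back-substituting: q_E = (57 − 151/4)/2 = 77/8, q_Y = (44 − 151/4)/2 = 25/8, q_H = (50 − 151/4)/2 = 49/8.
Total output Q = 77/8 + 25/8 + 49/8 = 151/8.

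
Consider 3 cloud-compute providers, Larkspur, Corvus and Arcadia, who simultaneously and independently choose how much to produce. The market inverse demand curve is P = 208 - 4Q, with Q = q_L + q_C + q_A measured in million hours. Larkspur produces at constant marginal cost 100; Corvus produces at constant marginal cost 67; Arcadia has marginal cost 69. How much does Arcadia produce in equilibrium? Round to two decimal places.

10.50

Larkspur's profit: π_L = (208 - 4Q)q_L - (100q_L). Setting ∂π_L/∂q_L = 0: 108 - 8q_L - 4(q_C + q_A) = 0.
Corvus's profit: π_C = (208 - 4Q)q_C - (67q_C). Setting ∂π_C/∂q_C = 0: 141 - 8q_C - 4(q_L + q_A) = 0.
Arcadia's first-order condition: 139 - 8q_A - 4(q_L + q_C) = 0.
Summing all 3 equations gives 388 − 16Q = 0, hence Q = 97/4.
Back-substituting: q_L = (108 − 97)/4 = 11/4, q_C = (141 − 97)/4 = 11, q_A = (139 − 97)/4 = 21/2.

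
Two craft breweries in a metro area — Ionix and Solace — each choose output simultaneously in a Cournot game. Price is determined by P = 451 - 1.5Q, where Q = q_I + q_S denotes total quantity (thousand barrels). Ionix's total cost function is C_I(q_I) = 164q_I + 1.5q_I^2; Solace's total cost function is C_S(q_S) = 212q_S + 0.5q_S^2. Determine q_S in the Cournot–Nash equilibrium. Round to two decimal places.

Ionix's profit: π_I = (451 - 1.5Q)q_I - (164q_I + (3/2)q_I²). Setting ∂π_I/∂q_I = 0: 287 - 6q_I - (3/2)(q_S) = 0.
Solace's profit: π_S = (451 - 1.5Q)q_S - (212q_S + (1/2)q_S²). Setting ∂π_S/∂q_S = 0: 239 - 4q_S - (3/2)(q_I) = 0.
Rearranging gives the reaction functions q_I = (287 - (3/2)q_S)/6 and q_S = (239 - (3/2)q_I)/4.
Solving the pair: q_I = 36.2989, q_S = 1338/29.

46.14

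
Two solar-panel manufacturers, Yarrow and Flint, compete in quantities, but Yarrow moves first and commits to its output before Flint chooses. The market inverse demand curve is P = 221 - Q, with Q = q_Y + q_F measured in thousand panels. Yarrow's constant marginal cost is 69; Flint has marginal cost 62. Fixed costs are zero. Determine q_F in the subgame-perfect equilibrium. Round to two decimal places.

The follower Flint best-responds to any q_Y: π_F = (221 - Q)q_F - 62q_F.
∂π_F/∂q_F = 159 - q_Y - 2q_F = 0 gives the reaction function q_F = (159 - q_Y)/2.
Yarrow substitutes q_F(q_Y) into its own profit: π_Y = q_Y(221 - q_Y - (159 - q_Y)/2) - 69q_Y = (283/2 - (1/2)q_Y)q_Y - 69q_Y.
Leader FOC: 145/2 - q_Y = 0, so q_Y = 145/2.
Then q_F = (159 - 145/2)/2 = 173/4.

43.25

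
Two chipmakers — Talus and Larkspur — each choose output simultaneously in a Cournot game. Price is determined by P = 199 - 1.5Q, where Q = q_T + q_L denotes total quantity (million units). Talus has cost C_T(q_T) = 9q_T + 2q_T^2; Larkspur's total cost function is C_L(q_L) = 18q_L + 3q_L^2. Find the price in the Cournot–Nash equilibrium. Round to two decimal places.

Talus's profit: π_T = (199 - 1.5Q)q_T - (9q_T + 2q_T²). Setting ∂π_T/∂q_T = 0: 190 - 7q_T - (3/2)(q_L) = 0.
Larkspur's profit: π_L = (199 - 1.5Q)q_L - (18q_L + 3q_L²). Setting ∂π_L/∂q_L = 0: 181 - 9q_L - (3/2)(q_T) = 0.
So q_T = (190 - (3/2)q_L)/7 and q_L = (181 - (3/2)q_T)/9.
Substituting one into the other gives q_T = 1918/81 and q_L = 16.1646.
Total output Q = 39.8436, so price P = 199 - (3/2)·39.8436 = 139.2346.

139.23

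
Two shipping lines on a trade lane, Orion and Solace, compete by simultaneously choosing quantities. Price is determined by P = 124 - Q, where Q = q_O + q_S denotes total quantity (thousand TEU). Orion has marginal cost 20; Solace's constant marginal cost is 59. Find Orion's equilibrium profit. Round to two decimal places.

Orion's profit: π_O = (124 - Q)q_O - (20q_O). Setting ∂π_O/∂q_O = 0: 104 - 2q_O - (q_S) = 0.
Solace's first-order condition: 65 - 2q_S - (q_O) = 0.
Rearranging gives the reaction functions q_O = (104 - q_S)/2 and q_S = (65 - q_O)/2.
Solving the pair: q_O = 143/3, q_S = 26/3.
Price P = 124 - 169/3 = 203/3.
Orion's profit: (203/3 - 20)·(143/3) = 2272.1111.

2272.11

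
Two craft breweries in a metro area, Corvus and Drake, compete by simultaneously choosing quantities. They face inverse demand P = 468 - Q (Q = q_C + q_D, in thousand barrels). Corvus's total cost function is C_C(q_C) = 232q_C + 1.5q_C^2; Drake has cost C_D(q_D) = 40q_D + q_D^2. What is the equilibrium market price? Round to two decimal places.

340.63

Corvus's profit: π_C = (468 - Q)q_C - (232q_C + (3/2)q_C²). Setting ∂π_C/∂q_C = 0: 236 - 5q_C - (q_D) = 0.
Drake's profit: π_D = (468 - Q)q_D - (40q_D + q_D²). Setting ∂π_D/∂q_D = 0: 428 - 4q_D - (q_C) = 0.
So q_C = (236 - q_D)/5 and q_D = (428 - q_C)/4.
Substituting one into the other gives q_C = 516/19 and q_D = 1904/19.
Total output Q = 127.3684, so price P = 468 - 127.3684 = 340.6316.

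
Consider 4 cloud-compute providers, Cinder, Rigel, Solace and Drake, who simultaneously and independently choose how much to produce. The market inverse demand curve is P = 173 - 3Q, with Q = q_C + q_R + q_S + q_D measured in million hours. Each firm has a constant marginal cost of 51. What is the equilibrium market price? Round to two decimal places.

A representative firm's profit is π_i = q_i(173 - 3Q) - 51q_i.
First-order condition (treating rivals' output as given): 122 - 6q_i - 3·Σ_{j≠i} q_j = 0.
With identical firms every q_j equals q_i, so Σ_{j≠i} q_j = 3q_i and 122 = 15q_i, giving q_i = 122/15.
Total output Q = 488/15, so price P = 173 - 3·(488/15) = 377/5.

75.40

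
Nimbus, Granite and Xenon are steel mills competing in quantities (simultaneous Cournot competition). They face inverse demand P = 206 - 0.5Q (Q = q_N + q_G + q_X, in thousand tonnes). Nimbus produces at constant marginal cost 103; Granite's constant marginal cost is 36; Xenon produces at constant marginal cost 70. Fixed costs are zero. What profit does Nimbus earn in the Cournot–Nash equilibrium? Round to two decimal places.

Nimbus's profit: π_N = (206 - 0.5Q)q_N - (103q_N). Setting ∂π_N/∂q_N = 0: 103 - q_N - (1/2)(q_G + q_X) = 0.
Granite's profit: π_G = (206 - 0.5Q)q_G - (36q_G). Setting ∂π_G/∂q_G = 0: 170 - q_G - (1/2)(q_N + q_X) = 0.
Xenon's profit: π_X = (206 - 0.5Q)q_X - (70q_X). Setting ∂π_X/∂q_X = 0: 136 - q_X - (1/2)(q_N + q_G) = 0.
Adding the 3 conditions: 409 − Q − Q = 0, i.e. Q = 409/2.
Back-substituting: q_N = (103 − 409/4)/(1/2) = 3/2, q_G = (170 − 409/4)/(1/2) = 271/2, q_X = (136 − 409/4)/(1/2) = 135/2.
Price P = 206 - (1/2)·(409/2) = 415/4.
Nimbus's profit: (415/4 - 103)·(3/2) = 9/8.

1.13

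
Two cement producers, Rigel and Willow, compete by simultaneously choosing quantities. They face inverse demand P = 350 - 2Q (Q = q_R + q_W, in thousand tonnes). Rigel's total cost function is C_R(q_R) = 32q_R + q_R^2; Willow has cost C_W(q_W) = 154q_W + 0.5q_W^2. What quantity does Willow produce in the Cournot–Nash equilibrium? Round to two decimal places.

20.77

Rigel's profit: π_R = (350 - 2Q)q_R - (32q_R + q_R²). Setting ∂π_R/∂q_R = 0: 318 - 6q_R - 2(q_W) = 0.
Willow's first-order condition: 196 - 5q_W - 2(q_R) = 0.
So q_R = (318 - 2q_W)/6 and q_W = (196 - 2q_R)/5.
Substituting one into the other gives q_R = 599/13 and q_W = 270/13.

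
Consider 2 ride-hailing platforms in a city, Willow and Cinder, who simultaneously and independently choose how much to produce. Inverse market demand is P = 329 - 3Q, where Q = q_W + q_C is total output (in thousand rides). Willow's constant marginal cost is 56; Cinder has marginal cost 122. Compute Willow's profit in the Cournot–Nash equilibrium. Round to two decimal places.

Willow's profit: π_W = (329 - 3Q)q_W - (56q_W). Setting ∂π_W/∂q_W = 0: 273 - 6q_W - 3(q_C) = 0.
Cinder's profit: π_C = (329 - 3Q)q_C - (122q_C). Setting ∂π_C/∂q_C = 0: 207 - 6q_C - 3(q_W) = 0.
Best responses: q_W = (273 - 3q_C)/6, q_C = (207 - 3q_W)/6.
Substituting one into the other gives q_W = 113/3 and q_C = 47/3.
Price P = 329 - 3·(160/3) = 169.
Willow's profit: (169 - 56)·(113/3) = 4256.3333.

4256.33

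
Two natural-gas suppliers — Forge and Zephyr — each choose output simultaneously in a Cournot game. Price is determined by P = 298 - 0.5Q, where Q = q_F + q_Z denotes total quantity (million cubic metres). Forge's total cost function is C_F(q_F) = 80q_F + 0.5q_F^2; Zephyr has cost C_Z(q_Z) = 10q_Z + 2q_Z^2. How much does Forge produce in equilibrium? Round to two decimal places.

97.03

Forge's profit: π_F = (298 - 0.5Q)q_F - (80q_F + (1/2)q_F²). Setting ∂π_F/∂q_F = 0: 218 - 2q_F - (1/2)(q_Z) = 0.
Zephyr's profit: π_Z = (298 - 0.5Q)q_Z - (10q_Z + 2q_Z²). Setting ∂π_Z/∂q_Z = 0: 288 - 5q_Z - (1/2)(q_F) = 0.
So q_F = (218 - (1/2)q_Z)/2 and q_Z = (288 - (1/2)q_F)/5.
Substituting one into the other gives q_F = 97.0256 and q_Z = 1868/39.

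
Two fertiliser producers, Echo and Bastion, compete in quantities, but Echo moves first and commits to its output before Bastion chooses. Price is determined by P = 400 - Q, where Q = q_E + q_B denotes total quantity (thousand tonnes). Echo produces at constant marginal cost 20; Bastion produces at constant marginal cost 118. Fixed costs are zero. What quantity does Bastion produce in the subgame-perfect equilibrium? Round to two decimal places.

21.50

Solve by backward induction. Given q_E, the follower Bastion maximises π_B = (400 - q_E - q_B)q_B - 118q_B.
Follower FOC: 282 - q_E - 2q_B = 0, so q_B(q_E) = (282 - q_E)/2.
Echo substitutes q_B(q_E) into its own profit: π_E = q_E(400 - q_E - (282 - q_E)/2) - 20q_E = (259 - (1/2)q_E)q_E - 20q_E.
Leader FOC: 239 - q_E = 0, so q_E = 239.
Then q_B = (282 - 239)/2 = 43/2.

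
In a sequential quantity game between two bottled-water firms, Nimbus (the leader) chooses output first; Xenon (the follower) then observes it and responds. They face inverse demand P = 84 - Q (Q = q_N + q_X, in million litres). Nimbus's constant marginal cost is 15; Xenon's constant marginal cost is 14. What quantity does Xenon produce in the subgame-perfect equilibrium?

18

Solve by backward induction. Given q_N, the follower Xenon maximises π_X = (84 - q_N - q_X)q_X - 14q_X.
Setting the follower's marginal profit to zero, 70 - q_N - 2q_X = 0, i.e. q_X = (70 - q_N)/2.
The leader anticipates this reaction. Substituting into P = 84 - Q gives P = 49 - (1/2)q_N, so π_N = (49 - (1/2)q_N)q_N - 15q_N.
Leader FOC: 34 - q_N = 0, so q_N = 34.
Then q_X = (70 - 34)/2 = 18.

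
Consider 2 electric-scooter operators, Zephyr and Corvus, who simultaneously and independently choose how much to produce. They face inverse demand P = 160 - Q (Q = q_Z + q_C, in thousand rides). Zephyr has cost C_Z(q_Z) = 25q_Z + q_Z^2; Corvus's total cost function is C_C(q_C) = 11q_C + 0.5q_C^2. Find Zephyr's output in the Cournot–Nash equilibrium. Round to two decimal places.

Zephyr's profit: π_Z = (160 - Q)q_Z - (25q_Z + q_Z²). Setting ∂π_Z/∂q_Z = 0: 135 - 4q_Z - (q_C) = 0.
Corvus's profit: π_C = (160 - Q)q_C - (11q_C + (1/2)q_C²). Setting ∂π_C/∂q_C = 0: 149 - 3q_C - (q_Z) = 0.
So q_Z = (135 - q_C)/4 and q_C = (149 - q_Z)/3.
Solving the pair: q_Z = 256/11, q_C = 461/11.

23.27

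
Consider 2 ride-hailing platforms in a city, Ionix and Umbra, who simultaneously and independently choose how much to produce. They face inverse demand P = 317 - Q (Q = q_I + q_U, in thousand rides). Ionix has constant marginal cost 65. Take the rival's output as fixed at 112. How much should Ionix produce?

With the rival's output fixed at 112, Ionix's profit is π_I = (317 - 112 - q_I)q_I - (65q_I) = (205 - q_I)q_I - (65q_I).
∂π_I/∂q_I = 140 - 2q_I = 0, so q_I = 70.

70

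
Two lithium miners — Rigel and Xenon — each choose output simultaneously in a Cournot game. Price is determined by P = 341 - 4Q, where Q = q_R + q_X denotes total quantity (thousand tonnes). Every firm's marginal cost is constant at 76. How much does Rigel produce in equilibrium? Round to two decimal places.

22.08

A representative firm's profit is π_i = q_i(341 - 4Q) - 76q_i.
First-order condition (treating rivals' output as given): 265 - 8q_i - 4q_j = 0.
With identical firms every q_j equals q_i, so q_j = q_i and 265 = 12q_i, giving q_i = 265/12.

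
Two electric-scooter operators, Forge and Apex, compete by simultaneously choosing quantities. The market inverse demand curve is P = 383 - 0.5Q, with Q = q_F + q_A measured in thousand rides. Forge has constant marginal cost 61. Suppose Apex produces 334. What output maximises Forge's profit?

155

With the rival's output fixed at 334, Forge's profit is π_F = (383 - (1/2)·334 - (1/2)q_F)q_F - (61q_F) = (216 - (1/2)q_F)q_F - (61q_F).
∂π_F/∂q_F = 155 - q_F = 0, so q_F = 155.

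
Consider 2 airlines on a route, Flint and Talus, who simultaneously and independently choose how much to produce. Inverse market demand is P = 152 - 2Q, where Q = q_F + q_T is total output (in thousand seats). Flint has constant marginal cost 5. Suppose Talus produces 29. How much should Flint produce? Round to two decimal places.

22.25

With the rival's output fixed at 29, Flint's profit is π_F = (152 - 2·29 - 2q_F)q_F - (5q_F) = (94 - 2q_F)q_F - (5q_F).
∂π_F/∂q_F = 89 - 4q_F = 0, so q_F = 89/4.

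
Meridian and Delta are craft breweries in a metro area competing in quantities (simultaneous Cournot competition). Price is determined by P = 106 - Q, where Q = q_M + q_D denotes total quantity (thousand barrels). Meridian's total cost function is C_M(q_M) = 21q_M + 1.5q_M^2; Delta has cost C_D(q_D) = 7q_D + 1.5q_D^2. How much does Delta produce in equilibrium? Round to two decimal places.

Meridian's profit: π_M = (106 - Q)q_M - (21q_M + (3/2)q_M²). Setting ∂π_M/∂q_M = 0: 85 - 5q_M - (q_D) = 0.
Delta's first-order condition: 99 - 5q_D - (q_M) = 0.
Rearranging gives the reaction functions q_M = (85 - q_D)/5 and q_D = (99 - q_M)/5.
Solving the pair: q_M = 163/12, q_D = 205/12.

17.08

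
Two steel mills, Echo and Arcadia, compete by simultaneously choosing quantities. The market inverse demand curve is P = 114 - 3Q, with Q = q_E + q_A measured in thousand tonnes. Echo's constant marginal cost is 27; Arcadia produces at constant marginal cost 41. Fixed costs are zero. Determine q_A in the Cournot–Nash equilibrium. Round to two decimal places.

6.56

Echo's profit: π_E = (114 - 3Q)q_E - (27q_E). Setting ∂π_E/∂q_E = 0: 87 - 6q_E - 3(q_A) = 0.
Arcadia's first-order condition: 73 - 6q_A - 3(q_E) = 0.
Best responses: q_E = (87 - 3q_A)/6, q_A = (73 - 3q_E)/6.
Substituting one into the other gives q_E = 101/9 and q_A = 59/9.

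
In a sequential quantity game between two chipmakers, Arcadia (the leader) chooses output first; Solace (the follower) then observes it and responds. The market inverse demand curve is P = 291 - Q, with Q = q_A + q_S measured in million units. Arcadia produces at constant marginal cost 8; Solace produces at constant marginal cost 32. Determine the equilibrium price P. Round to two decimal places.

84.75

Solve by backward induction. Given q_A, the follower Solace maximises π_S = (291 - q_A - q_S)q_S - 32q_S.
Setting the follower's marginal profit to zero, 259 - q_A - 2q_S = 0, i.e. q_S = (259 - q_A)/2.
Arcadia substitutes q_S(q_A) into its own profit: π_A = q_A(291 - q_A - (259 - q_A)/2) - 8q_A = (323/2 - (1/2)q_A)q_A - 8q_A.
Maximising: ∂π_A/∂q_A = 307/2 - q_A = 0, giving q_A = 307/2.
Then q_S = (259 - 307/2)/2 = 211/4.
Total output Q = 825/4, so price P = 291 - 825/4 = 339/4.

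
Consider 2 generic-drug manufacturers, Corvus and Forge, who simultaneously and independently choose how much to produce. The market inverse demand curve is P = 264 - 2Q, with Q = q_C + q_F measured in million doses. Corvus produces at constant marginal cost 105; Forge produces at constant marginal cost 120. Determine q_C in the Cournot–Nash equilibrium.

Corvus's profit: π_C = (264 - 2Q)q_C - (105q_C). Setting ∂π_C/∂q_C = 0: 159 - 4q_C - 2(q_F) = 0.
Forge's profit: π_F = (264 - 2Q)q_F - (120q_F). Setting ∂π_F/∂q_F = 0: 144 - 4q_F - 2(q_C) = 0.
So q_C = (159 - 2q_F)/4 and q_F = (144 - 2q_C)/4.
Substituting one into the other gives q_C = 29 and q_F = 43/2.

29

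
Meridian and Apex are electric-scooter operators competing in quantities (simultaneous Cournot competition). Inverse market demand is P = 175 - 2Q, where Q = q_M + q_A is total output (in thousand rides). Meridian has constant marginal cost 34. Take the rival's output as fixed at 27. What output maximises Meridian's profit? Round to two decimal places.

With the rival's output fixed at 27, Meridian's profit is π_M = (175 - 2·27 - 2q_M)q_M - (34q_M) = (121 - 2q_M)q_M - (34q_M).
∂π_M/∂q_M = 87 - 4q_M = 0, so q_M = 87/4.

21.75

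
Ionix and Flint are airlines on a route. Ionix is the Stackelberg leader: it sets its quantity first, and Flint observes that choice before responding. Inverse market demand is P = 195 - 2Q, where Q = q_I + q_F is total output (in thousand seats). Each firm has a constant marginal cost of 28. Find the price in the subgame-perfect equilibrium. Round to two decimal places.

69.75

The follower Flint best-responds to any q_I: π_F = (195 - 2Q)q_F - 28q_F.
Setting the follower's marginal profit to zero, 167 - 2q_I - 4q_F = 0, i.e. q_F = (167 - 2q_I)/4.
Ionix substitutes q_F(q_I) into its own profit: π_I = q_I(195 - 2q_I - (167 - 2q_I)/2) - 28q_I = (223/2 - q_I)q_I - 28q_I.
Leader FOC: 167/2 - 2q_I = 0, so q_I = 167/4.
Then q_F = (167 - 2·(167/4))/4 = 167/8.
Total output Q = 501/8, so price P = 195 - 2·(501/8) = 279/4.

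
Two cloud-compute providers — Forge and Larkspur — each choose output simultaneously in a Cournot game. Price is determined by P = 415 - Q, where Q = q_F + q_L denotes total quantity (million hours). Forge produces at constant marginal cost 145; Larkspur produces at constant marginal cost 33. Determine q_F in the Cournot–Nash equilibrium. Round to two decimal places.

Forge's profit: π_F = (415 - Q)q_F - (145q_F). Setting ∂π_F/∂q_F = 0: 270 - 2q_F - (q_L) = 0.
Larkspur's first-order condition: 382 - 2q_L - (q_F) = 0.
So q_F = (270 - q_L)/2 and q_L = (382 - q_F)/2.
Substituting one into the other gives q_F = 158/3 and q_L = 494/3.

52.67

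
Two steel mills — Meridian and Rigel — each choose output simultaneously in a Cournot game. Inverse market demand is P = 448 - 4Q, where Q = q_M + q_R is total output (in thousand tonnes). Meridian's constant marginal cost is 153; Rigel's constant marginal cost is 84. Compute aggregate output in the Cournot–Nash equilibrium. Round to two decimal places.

54.92

Meridian's profit: π_M = (448 - 4Q)q_M - (153q_M). Setting ∂π_M/∂q_M = 0: 295 - 8q_M - 4(q_R) = 0.
Rigel's profit: π_R = (448 - 4Q)q_R - (84q_R). Setting ∂π_R/∂q_R = 0: 364 - 8q_R - 4(q_M) = 0.
Best responses: q_M = (295 - 4q_R)/8, q_R = (364 - 4q_M)/8.
Solving the pair: q_M = 113/6, q_R = 433/12.
Total output Q = 113/6 + 433/12 = 659/12.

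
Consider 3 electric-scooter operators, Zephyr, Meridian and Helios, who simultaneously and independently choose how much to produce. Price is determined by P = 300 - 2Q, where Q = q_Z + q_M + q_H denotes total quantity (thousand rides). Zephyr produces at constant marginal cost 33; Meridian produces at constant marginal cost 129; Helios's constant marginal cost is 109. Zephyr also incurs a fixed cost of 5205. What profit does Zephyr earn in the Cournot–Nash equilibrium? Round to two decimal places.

817.53

Zephyr's profit: π_Z = (300 - 2Q)q_Z - (33q_Z). Setting ∂π_Z/∂q_Z = 0: 267 - 4q_Z - 2(q_M + q_H) = 0.
Meridian's first-order condition: 171 - 4q_M - 2(q_Z + q_H) = 0.
Helios's profit: π_H = (300 - 2Q)q_H - (109q_H). Setting ∂π_H/∂q_H = 0: 191 - 4q_H - 2(q_Z + q_M) = 0.
Adding the 3 first-order conditions: 629 − 8Q = 0, so Q = 629/8.
Back-substituting: q_Z = (267 − 629/4)/2 = 439/8, q_M = (171 − 629/4)/2 = 55/8, q_H = (191 − 629/4)/2 = 135/8.
Price P = 300 - 2·(629/8) = 571/4.
Zephyr's profit: (571/4 - 33)·(439/8) - 5205 = 817.5313.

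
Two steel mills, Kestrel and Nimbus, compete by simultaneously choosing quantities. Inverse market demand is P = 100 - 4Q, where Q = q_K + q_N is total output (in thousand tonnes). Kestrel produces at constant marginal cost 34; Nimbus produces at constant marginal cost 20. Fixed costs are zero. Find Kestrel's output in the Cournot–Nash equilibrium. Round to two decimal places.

4.33

Kestrel's profit: π_K = (100 - 4Q)q_K - (34q_K). Setting ∂π_K/∂q_K = 0: 66 - 8q_K - 4(q_N) = 0.
Nimbus's first-order condition: 80 - 8q_N - 4(q_K) = 0.
Rearranging gives the reaction functions q_K = (66 - 4q_N)/8 and q_N = (80 - 4q_K)/8.
Substituting one into the other gives q_K = 13/3 and q_N = 47/6.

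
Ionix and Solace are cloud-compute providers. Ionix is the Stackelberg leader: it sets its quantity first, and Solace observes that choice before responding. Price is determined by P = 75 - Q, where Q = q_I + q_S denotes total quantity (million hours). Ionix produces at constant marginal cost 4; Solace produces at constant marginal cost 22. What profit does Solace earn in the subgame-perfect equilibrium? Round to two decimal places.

18.06

The follower Solace best-responds to any q_I: π_S = (75 - Q)q_S - 22q_S.
∂π_S/∂q_S = 53 - q_I - 2q_S = 0 gives the reaction function q_S = (53 - q_I)/2.
Ionix substitutes q_S(q_I) into its own profit: π_I = q_I(75 - q_I - (53 - q_I)/2) - 4q_I = (97/2 - (1/2)q_I)q_I - 4q_I.
Maximising: ∂π_I/∂q_I = 89/2 - q_I = 0, giving q_I = 89/2.
Then q_S = (53 - 89/2)/2 = 17/4.
Price P = 75 - 195/4 = 105/4.
Solace's profit: (105/4 - 22)·(17/4) = 289/16.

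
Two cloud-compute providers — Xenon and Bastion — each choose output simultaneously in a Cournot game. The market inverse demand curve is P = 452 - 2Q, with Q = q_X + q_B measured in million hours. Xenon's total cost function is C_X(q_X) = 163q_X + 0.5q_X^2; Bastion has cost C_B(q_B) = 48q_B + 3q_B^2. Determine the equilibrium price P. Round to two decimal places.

Xenon's profit: π_X = (452 - 2Q)q_X - (163q_X + (1/2)q_X²). Setting ∂π_X/∂q_X = 0: 289 - 5q_X - 2(q_B) = 0.
Bastion's first-order condition: 404 - 10q_B - 2(q_X) = 0.
So q_X = (289 - 2q_B)/5 and q_B = (404 - 2q_X)/10.
Substituting one into the other gives q_X = 1041/23 and q_B = 721/23.
Total output Q = 1762/23, so price P = 452 - 2·(1762/23) = 298.7826.

298.78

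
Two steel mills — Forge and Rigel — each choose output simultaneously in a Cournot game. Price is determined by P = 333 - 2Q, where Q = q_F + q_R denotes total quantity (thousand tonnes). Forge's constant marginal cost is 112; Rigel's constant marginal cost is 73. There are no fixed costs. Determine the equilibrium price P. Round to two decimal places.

Forge's profit: π_F = (333 - 2Q)q_F - (112q_F). Setting ∂π_F/∂q_F = 0: 221 - 4q_F - 2(q_R) = 0.
Rigel's profit: π_R = (333 - 2Q)q_R - (73q_R). Setting ∂π_R/∂q_R = 0: 260 - 4q_R - 2(q_F) = 0.
So q_F = (221 - 2q_R)/4 and q_R = (260 - 2q_F)/4.
Substituting one into the other gives q_F = 91/3 and q_R = 299/6.
Total output Q = 481/6, so price P = 333 - 2·(481/6) = 518/3.

172.67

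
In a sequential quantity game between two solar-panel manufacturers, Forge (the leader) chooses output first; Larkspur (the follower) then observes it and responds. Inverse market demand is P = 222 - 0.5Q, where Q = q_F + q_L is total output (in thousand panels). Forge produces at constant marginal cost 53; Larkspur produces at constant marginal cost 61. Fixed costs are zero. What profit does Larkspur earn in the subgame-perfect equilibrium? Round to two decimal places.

2628.13

The follower Larkspur best-responds to any q_F: π_L = (222 - 0.5Q)q_L - 61q_L.
Setting the follower's marginal profit to zero, 161 - (1/2)q_F - q_L = 0, i.e. q_L = (161 - (1/2)q_F).
Forge substitutes q_L(q_F) into its own profit: π_F = q_F(222 - (1/2)q_F - (161 - (1/2)q_F)/2) - 53q_F = (283/2 - (1/4)q_F)q_F - 53q_F.
Leader FOC: 177/2 - (1/2)q_F = 0, so q_F = 177.
Then q_L = (161 - (1/2)·177) = 145/2.
Price P = 222 - (1/2)·(499/2) = 389/4.
Larkspur's profit: (389/4 - 61)·(145/2) = 2628.1250.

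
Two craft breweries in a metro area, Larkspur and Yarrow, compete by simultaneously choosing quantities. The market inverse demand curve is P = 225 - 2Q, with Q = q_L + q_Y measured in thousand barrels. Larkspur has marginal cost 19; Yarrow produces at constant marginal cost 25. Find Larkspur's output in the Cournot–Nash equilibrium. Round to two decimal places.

35.33

Larkspur's profit: π_L = (225 - 2Q)q_L - (19q_L). Setting ∂π_L/∂q_L = 0: 206 - 4q_L - 2(q_Y) = 0.
Yarrow's first-order condition: 200 - 4q_Y - 2(q_L) = 0.
So q_L = (206 - 2q_Y)/4 and q_Y = (200 - 2q_L)/4.
Substituting one into the other gives q_L = 106/3 and q_Y = 97/3.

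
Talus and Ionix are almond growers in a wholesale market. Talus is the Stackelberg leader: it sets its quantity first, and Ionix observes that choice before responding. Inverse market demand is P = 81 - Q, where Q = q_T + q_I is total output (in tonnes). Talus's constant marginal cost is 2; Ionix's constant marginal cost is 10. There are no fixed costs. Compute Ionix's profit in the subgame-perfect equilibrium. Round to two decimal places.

189.06

The follower Ionix best-responds to any q_T: π_I = (81 - Q)q_I - 10q_I.
Follower FOC: 71 - q_T - 2q_I = 0, so q_I(q_T) = (71 - q_T)/2.
Talus substitutes q_I(q_T) into its own profit: π_T = q_T(81 - q_T - (71 - q_T)/2) - 2q_T = (91/2 - (1/2)q_T)q_T - 2q_T.
Leader FOC: 87/2 - q_T = 0, so q_T = 87/2.
Then q_I = (71 - 87/2)/2 = 55/4.
Price P = 81 - 229/4 = 95/4.
Ionix's profit: (95/4 - 10)·(55/4) = 189.0625.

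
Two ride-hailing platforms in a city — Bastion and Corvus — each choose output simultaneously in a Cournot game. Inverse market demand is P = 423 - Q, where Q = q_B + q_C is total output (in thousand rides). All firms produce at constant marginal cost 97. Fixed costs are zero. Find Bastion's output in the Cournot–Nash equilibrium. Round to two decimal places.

A representative firm's profit is π_i = q_i(423 - Q) - 97q_i.
First-order condition (treating rivals' output as given): 326 - 2q_i - q_j = 0.
By symmetry each firm produces the same amount; substituting q_j = q_i yields q_i = 326/3.

108.67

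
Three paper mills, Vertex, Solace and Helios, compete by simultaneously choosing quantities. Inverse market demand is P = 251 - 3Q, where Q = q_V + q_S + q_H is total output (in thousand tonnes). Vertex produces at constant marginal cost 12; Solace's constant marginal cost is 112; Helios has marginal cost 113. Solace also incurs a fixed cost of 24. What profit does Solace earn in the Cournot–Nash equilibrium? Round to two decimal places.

Vertex's profit: π_V = (251 - 3Q)q_V - (12q_V). Setting ∂π_V/∂q_V = 0: 239 - 6q_V - 3(q_S + q_H) = 0.
Solace's profit: π_S = (251 - 3Q)q_S - (112q_S). Setting ∂π_S/∂q_S = 0: 139 - 6q_S - 3(q_V + q_H) = 0.
Helios's first-order condition: 138 - 6q_H - 3(q_V + q_S) = 0.
Adding the 3 first-order conditions: 516 − 12Q = 0, so Q = 43.
Back-substituting: q_V = (239 − 129)/3 = 110/3, q_S = (139 − 129)/3 = 10/3, q_H = (138 − 129)/3 = 3.
Price P = 251 - 3·43 = 122.
Solace's profit: (122 - 112)·(10/3) - 24 = 28/3.

9.33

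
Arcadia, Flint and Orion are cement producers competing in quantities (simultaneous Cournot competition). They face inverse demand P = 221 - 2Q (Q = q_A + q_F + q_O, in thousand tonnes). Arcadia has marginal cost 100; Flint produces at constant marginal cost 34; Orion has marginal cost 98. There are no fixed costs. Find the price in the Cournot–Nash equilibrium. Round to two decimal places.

Arcadia's profit: π_A = (221 - 2Q)q_A - (100q_A). Setting ∂π_A/∂q_A = 0: 121 - 4q_A - 2(q_F + q_O) = 0.
Flint's profit: π_F = (221 - 2Q)q_F - (34q_F). Setting ∂π_F/∂q_F = 0: 187 - 4q_F - 2(q_A + q_O) = 0.
Orion's profit: π_O = (221 - 2Q)q_O - (98q_O). Setting ∂π_O/∂q_O = 0: 123 - 4q_O - 2(q_A + q_F) = 0.
Adding the 3 conditions: 431 − 4Q − 4Q = 0, i.e. Q = 431/8.
Back-substituting: q_A = (121 − 431/4)/2 = 53/8, q_F = (187 − 431/4)/2 = 317/8, q_O = (123 − 431/4)/2 = 61/8.
Total output Q = 431/8, so price P = 221 - 2·(431/8) = 453/4.

113.25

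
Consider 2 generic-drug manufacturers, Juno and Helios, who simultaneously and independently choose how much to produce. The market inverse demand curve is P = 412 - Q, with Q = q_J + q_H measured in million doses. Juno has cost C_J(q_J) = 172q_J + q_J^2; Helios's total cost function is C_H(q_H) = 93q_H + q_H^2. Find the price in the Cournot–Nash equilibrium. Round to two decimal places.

300.20

Juno's profit: π_J = (412 - Q)q_J - (172q_J + q_J²). Setting ∂π_J/∂q_J = 0: 240 - 4q_J - (q_H) = 0.
Helios's profit: π_H = (412 - Q)q_H - (93q_H + q_H²). Setting ∂π_H/∂q_H = 0: 319 - 4q_H - (q_J) = 0.
Best responses: q_J = (240 - q_H)/4, q_H = (319 - q_J)/4.
Substituting one into the other gives q_J = 641/15 and q_H = 1036/15.
Total output Q = 559/5, so price P = 412 - 559/5 = 1501/5.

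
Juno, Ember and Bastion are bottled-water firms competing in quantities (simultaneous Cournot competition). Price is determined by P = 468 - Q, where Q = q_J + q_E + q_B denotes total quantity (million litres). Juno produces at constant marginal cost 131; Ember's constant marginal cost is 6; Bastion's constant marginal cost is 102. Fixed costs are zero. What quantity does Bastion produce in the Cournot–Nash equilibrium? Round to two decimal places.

Juno's profit: π_J = (468 - Q)q_J - (131q_J). Setting ∂π_J/∂q_J = 0: 337 - 2q_J - (q_E + q_B) = 0.
Ember's profit: π_E = (468 - Q)q_E - (6q_E). Setting ∂π_E/∂q_E = 0: 462 - 2q_E - (q_J + q_B) = 0.
Bastion's profit: π_B = (468 - Q)q_B - (102q_B). Setting ∂π_B/∂q_B = 0: 366 - 2q_B - (q_J + q_E) = 0.
Adding the 3 first-order conditions: 1165 − 4Q = 0, so Q = 1165/4.
Back-substituting: q_J = (337 − 1165/4) = 183/4, q_E = (462 − 1165/4) = 683/4, q_B = (366 − 1165/4) = 299/4.

74.75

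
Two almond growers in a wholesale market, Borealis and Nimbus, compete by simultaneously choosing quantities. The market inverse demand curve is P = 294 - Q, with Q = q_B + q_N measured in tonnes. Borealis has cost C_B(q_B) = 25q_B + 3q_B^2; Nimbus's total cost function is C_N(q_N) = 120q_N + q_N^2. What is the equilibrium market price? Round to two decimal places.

228.68

Borealis's profit: π_B = (294 - Q)q_B - (25q_B + 3q_B²). Setting ∂π_B/∂q_B = 0: 269 - 8q_B - (q_N) = 0.
Nimbus's profit: π_N = (294 - Q)q_N - (120q_N + q_N²). Setting ∂π_N/∂q_N = 0: 174 - 4q_N - (q_B) = 0.
Best responses: q_B = (269 - q_N)/8, q_N = (174 - q_B)/4.
Solving the pair: q_B = 902/31, q_N = 1123/31.
Total output Q = 65.3226, so price P = 294 - 65.3226 = 228.6774.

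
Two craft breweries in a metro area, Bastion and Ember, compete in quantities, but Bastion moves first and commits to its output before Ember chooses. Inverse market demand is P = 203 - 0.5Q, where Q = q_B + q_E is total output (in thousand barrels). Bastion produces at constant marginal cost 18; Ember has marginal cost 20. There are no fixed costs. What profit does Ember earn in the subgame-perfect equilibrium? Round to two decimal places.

Solve by backward induction. Given q_B, the follower Ember maximises π_E = (203 - (1/2)q_B - (1/2)q_E)q_E - 20q_E.
Setting the follower's marginal profit to zero, 183 - (1/2)q_B - q_E = 0, i.e. q_E = (183 - (1/2)q_B).
Bastion substitutes q_E(q_B) into its own profit: π_B = q_B(203 - (1/2)q_B - (183 - (1/2)q_B)/2) - 18q_B = (223/2 - (1/4)q_B)q_B - 18q_B.
Leader FOC: 187/2 - (1/2)q_B = 0, so q_B = 187.
Then q_E = (183 - (1/2)·187) = 179/2.
Price P = 203 - (1/2)·(553/2) = 259/4.
Ember's profit: (259/4 - 20)·(179/2) = 4005.1250.

4005.13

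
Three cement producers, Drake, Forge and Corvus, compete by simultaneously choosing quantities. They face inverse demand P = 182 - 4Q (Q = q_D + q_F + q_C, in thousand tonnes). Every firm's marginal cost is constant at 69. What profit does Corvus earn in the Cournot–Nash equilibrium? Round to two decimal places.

199.52

Each firm earns π_i = (182 - 4Q)q_i - 69q_i.
Setting ∂π_i/∂q_i = 0 with rivals' quantities fixed: 113 - 8q_i - 4·Σ_{j≠i} q_j = 0.
With identical firms every q_j equals q_i, so Σ_{j≠i} q_j = 2q_i and 113 = 16q_i, giving q_i = 113/16.
Price P = 182 - 4·(339/16) = 389/4.
Corvus's profit: (389/4 - 69)·(113/16) = 199.5156.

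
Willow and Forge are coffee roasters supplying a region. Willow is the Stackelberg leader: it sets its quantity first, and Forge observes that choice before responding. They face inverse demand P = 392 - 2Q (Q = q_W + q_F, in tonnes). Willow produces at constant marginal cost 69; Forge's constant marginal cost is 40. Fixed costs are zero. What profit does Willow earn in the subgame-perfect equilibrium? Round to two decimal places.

The follower Forge best-responds to any q_W: π_F = (392 - 2Q)q_F - 40q_F.
Follower FOC: 352 - 2q_W - 4q_F = 0, so q_F(q_W) = (352 - 2q_W)/4.
Willow substitutes q_F(q_W) into its own profit: π_W = q_W(392 - 2q_W - (352 - 2q_W)/2) - 69q_W = (216 - q_W)q_W - 69q_W.
The leader's first-order condition 147 - 2q_W = 0 yields q_W = 147/2.
Then q_F = (352 - 2·(147/2))/4 = 205/4.
Price P = 392 - 2·(499/4) = 285/2.
Willow's profit: (285/2 - 69)·(147/2) = 5402.2500.

5402.25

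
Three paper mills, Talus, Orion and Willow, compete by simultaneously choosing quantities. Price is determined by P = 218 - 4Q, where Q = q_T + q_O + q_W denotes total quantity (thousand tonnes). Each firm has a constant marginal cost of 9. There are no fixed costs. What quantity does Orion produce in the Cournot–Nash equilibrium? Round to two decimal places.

A representative firm's profit is π_i = q_i(218 - 4Q) - 9q_i.
Setting ∂π_i/∂q_i = 0 with rivals' quantities fixed: 209 - 8q_i - 4·Σ_{j≠i} q_j = 0.
By symmetry each firm produces the same amount; substituting Σ_{j≠i} q_j = 2q_i yields q_i = 209/16.

13.06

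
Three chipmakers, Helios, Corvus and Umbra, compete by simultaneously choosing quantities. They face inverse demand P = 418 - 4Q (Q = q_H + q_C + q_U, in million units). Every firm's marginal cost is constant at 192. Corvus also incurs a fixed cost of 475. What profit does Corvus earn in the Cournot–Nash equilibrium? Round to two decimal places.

Each firm earns π_i = (418 - 4Q)q_i - 192q_i.
First-order condition (treating rivals' output as given): 226 - 8q_i - 4·Σ_{j≠i} q_j = 0.
With identical firms every q_j equals q_i, so Σ_{j≠i} q_j = 2q_i and 226 = 16q_i, giving q_i = 113/8.
Price P = 418 - 4·(339/8) = 497/2.
Corvus's profit: (497/2 - 192)·(113/8) - 475 = 323.0625.

323.06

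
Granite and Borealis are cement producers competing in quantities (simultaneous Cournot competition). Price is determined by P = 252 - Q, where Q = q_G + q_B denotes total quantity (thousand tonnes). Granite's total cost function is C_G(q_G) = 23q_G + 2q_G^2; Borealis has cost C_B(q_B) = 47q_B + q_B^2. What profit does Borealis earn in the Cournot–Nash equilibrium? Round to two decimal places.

3788.28

Granite's profit: π_G = (252 - Q)q_G - (23q_G + 2q_G²). Setting ∂π_G/∂q_G = 0: 229 - 6q_G - (q_B) = 0.
Borealis's profit: π_B = (252 - Q)q_B - (47q_B + q_B²). Setting ∂π_B/∂q_B = 0: 205 - 4q_B - (q_G) = 0.
Best responses: q_G = (229 - q_B)/6, q_B = (205 - q_G)/4.
Solving the pair: q_G = 711/23, q_B = 1001/23.
Price P = 252 - 1712/23 = 177.5652.
Borealis's profit: 177.5652·(1001/23) - 47·(1001/23) - (1001/23)² = 3788.2836.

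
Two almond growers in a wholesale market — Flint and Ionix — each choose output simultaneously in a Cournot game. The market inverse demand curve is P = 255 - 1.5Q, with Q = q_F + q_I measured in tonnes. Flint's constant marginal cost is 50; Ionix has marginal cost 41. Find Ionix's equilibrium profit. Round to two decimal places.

Flint's profit: π_F = (255 - 1.5Q)q_F - (50q_F). Setting ∂π_F/∂q_F = 0: 205 - 3q_F - (3/2)(q_I) = 0.
Ionix's first-order condition: 214 - 3q_I - (3/2)(q_F) = 0.
Best responses: q_F = (205 - (3/2)q_I)/3, q_I = (214 - (3/2)q_F)/3.
Substituting one into the other gives q_F = 392/9 and q_I = 446/9.
Price P = 255 - (3/2)·(838/9) = 346/3.
Ionix's profit: (346/3 - 41)·(446/9) = 3683.6296.

3683.63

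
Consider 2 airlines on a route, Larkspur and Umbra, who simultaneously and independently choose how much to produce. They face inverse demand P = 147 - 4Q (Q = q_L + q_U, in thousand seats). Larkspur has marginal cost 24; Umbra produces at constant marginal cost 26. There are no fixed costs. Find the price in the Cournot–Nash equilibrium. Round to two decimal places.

65.67

Larkspur's profit: π_L = (147 - 4Q)q_L - (24q_L). Setting ∂π_L/∂q_L = 0: 123 - 8q_L - 4(q_U) = 0.
Umbra's profit: π_U = (147 - 4Q)q_U - (26q_U). Setting ∂π_U/∂q_U = 0: 121 - 8q_U - 4(q_L) = 0.
So q_L = (123 - 4q_U)/8 and q_U = (121 - 4q_L)/8.
Substituting one into the other gives q_L = 125/12 and q_U = 119/12.
Total output Q = 61/3, so price P = 147 - 4·(61/3) = 197/3.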